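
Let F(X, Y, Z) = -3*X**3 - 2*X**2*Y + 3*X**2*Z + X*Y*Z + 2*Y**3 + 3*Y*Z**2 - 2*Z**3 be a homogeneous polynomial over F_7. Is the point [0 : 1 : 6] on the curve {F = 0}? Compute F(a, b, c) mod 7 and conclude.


F(0,1,6) ≡ 0 (mod 7); P is on the curve.

Evaluate F(0, 1, 6) term-by-term (mod 7).
  -3*X**3 ↦ -3·0·1·1 = 0
  -2*X**2*Y ↦ -2·0·1·1 = 0
  3*X**2*Z ↦ 3·0·1·6 = 0
  X*Y*Z ↦ 1·0·1·6 = 0
  2*Y**3 ↦ 2·1·1·1 = 2
  3*Y*Z**2 ↦ 3·1·1·36 = 108
  -2*Z**3 ↦ -2·1·1·216 = -432
Sum: F(0, 1, 6) = (0) + (0) + (0) + (0) + (2) + (108) + (-432) = -322.
Reducing mod 7: -322 ≡ 0 (mod 7).
Since F(a, b, c) ≡ 0 (mod 7), P lies on the curve.


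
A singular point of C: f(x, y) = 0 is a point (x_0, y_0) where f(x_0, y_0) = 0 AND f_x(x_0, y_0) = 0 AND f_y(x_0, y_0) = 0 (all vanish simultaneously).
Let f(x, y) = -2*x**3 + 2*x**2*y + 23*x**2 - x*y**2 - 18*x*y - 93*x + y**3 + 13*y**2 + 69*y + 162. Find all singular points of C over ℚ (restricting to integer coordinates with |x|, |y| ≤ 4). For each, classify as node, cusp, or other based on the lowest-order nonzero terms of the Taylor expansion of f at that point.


Singular points: {(3, -3)}; classification: node.

Compute partial derivatives:
  f_x = -6*x**2 + 4*x*y + 46*x - y**2 - 18*y - 93.
  f_y = 2*x**2 - 2*x*y - 18*x + 3*y**2 + 26*y + 69.
Scan x_0 ∈ {−4, ..., 4}. For each x_0, f_y(x_0, y) is a polynomial in y; find its integer roots y ∈ {−4, ..., 4}, then test f_x and f at those candidates.
  x = -4: f_y(-4, y) = 3*y**2 + 34*y + 173; no integer root y with |y| ≤ 4.
  x = -3: f_y(-3, y) = 3*y**2 + 32*y + 141; no integer root y with |y| ≤ 4.
  x = -2: f_y(-2, y) = 3*y**2 + 30*y + 113; no integer root y with |y| ≤ 4.
  x = -1: f_y(-1, y) = 3*y**2 + 28*y + 89; no integer root y with |y| ≤ 4.
  x = 0: f_y(0, y) = 3*y**2 + 26*y + 69; no integer root y with |y| ≤ 4.
  x = 1: f_y(1, y) = 3*y**2 + 24*y + 53; no integer root y with |y| ≤ 4.
  x = 2: f_y(2, y) = 3*y**2 + 22*y + 41; no integer root y with |y| ≤ 4.
  x = 3: f_y(3, y) = 3*y**2 + 20*y + 33; vanishes at y ∈ {-3}. (3, -3): f_x = 0, f = 0 — SINGULAR.
  x = 4: f_y(4, y) = 3*y**2 + 18*y + 29; no integer root y with |y| ≤ 4.
Only singular point on the grid: (3, -3).
Classify: substitute x = 3 + u, y = -3 + v and expand: f = -2*u**3 + 2*u**2*v - u**2 - u*v**2 + v**3 + v**2.
No constant or linear terms (consistent with a singular point). Quadratic part: -u**2 + v**2. Cubic part: -2*u**3 + 2*u**2*v - u*v**2 + v**3.
The quadratic part v**2 - u**2 = (v − u)(v + u) splits into two distinct linear factors, so there are two distinct tangent lines y − -3 = ±(x − 3) — this is a node (ordinary double point).
Classification: node.


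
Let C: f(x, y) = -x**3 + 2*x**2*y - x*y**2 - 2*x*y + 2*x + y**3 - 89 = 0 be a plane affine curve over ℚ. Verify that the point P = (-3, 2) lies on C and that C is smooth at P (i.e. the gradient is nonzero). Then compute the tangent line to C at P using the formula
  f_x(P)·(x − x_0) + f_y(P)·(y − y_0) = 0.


Tangent line at P: -57*x + 48*y - 267 = 0.

Step 1: f(-3, 2) = 0, so P lies on C.
Step 2: partial derivatives
  f_x(x, y) = -3*x**2 + 4*x*y - y**2 - 2*y + 2, f_y(x, y) = 2*x**2 - 2*x*y - 2*x + 3*y**2.
  f_x(P) = -57, f_y(P) = 48 (gradient nonzero, so P is smooth).
Step 3: tangent line at P: -57·(x − -3) + 48·(y − 2) = 0.
Expanding: -57*x + 48*y - 267 = 0.


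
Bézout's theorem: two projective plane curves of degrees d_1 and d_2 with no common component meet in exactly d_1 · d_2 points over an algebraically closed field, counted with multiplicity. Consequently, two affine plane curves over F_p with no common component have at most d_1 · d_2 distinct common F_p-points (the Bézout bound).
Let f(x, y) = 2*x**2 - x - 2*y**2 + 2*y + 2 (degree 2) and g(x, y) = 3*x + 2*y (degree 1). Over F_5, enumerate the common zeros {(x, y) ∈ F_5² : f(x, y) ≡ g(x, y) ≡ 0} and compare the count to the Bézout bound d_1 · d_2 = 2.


Common zeros: {(3, 3)}; count = 1; Bézout bound = 2.

deg(f) = 2, deg(g) = 1, so Bézout bound = 2.
Scan x ∈ F_5. For each x, list the y ∈ F_5 with f(x, y) ≡ 0 and those with g(x, y) ≡ 0 (mod 5); the common zeros in that column are the intersection.
  x = 0: f ≡ 0 at y ∈ {3}; g ≡ 0 at y ∈ {0}; common: ∅.
  x = 1: f ≡ 0 at y ∈ ∅; g ≡ 0 at y ∈ {1}; common: ∅.
  x = 2: f ≡ 0 at y ∈ ∅; g ≡ 0 at y ∈ {2}; common: ∅.
  x = 3: f ≡ 0 at y ∈ {3}; g ≡ 0 at y ∈ {3}; common: {3}.
  x = 4: f ≡ 0 at y ∈ {0, 1}; g ≡ 0 at y ∈ {4}; common: ∅.
Collecting: common zeros = {(3, 3)}, so the count is 1.
Comparison with the Bézout bound: 1 ≤ 2 = deg(f)·deg(g), as expected for curves with no common component (the affine F_5-count falls short of the bound because intersections may lie at infinity, over extension fields, or carry multiplicity).


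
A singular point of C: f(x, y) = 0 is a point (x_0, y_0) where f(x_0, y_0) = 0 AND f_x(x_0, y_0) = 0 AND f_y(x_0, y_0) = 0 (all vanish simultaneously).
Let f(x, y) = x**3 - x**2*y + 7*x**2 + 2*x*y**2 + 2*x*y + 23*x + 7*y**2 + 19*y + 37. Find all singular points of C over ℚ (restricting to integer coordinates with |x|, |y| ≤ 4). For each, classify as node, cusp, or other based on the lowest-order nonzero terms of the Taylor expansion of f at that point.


Singular points: {(-3, -2)}; classification: cusp.

Compute partial derivatives:
  f_x = 3*x**2 - 2*x*y + 14*x + 2*y**2 + 2*y + 23.
  f_y = -x**2 + 4*x*y + 2*x + 14*y + 19.
Scan x_0 ∈ {−4, ..., 4}. For each x_0, f_y(x_0, y) is a polynomial in y; find its integer roots y ∈ {−4, ..., 4}, then test f_x and f at those candidates.
  x = -4: f_y(-4, y) = -2*y - 5; no integer root y with |y| ≤ 4.
  x = -3: f_y(-3, y) = 2*y + 4; vanishes at y ∈ {-2}. (-3, -2): f_x = 0, f = 0 — SINGULAR.
  x = -2: f_y(-2, y) = 6*y + 11; no integer root y with |y| ≤ 4.
  x = -1: f_y(-1, y) = 10*y + 16; no integer root y with |y| ≤ 4.
  x = 0: f_y(0, y) = 14*y + 19; no integer root y with |y| ≤ 4.
  x = 1: f_y(1, y) = 18*y + 20; no integer root y with |y| ≤ 4.
  x = 2: f_y(2, y) = 22*y + 19; no integer root y with |y| ≤ 4.
  x = 3: f_y(3, y) = 26*y + 16; no integer root y with |y| ≤ 4.
  x = 4: f_y(4, y) = 30*y + 11; no integer root y with |y| ≤ 4.
Only singular point on the grid: (-3, -2).
Classify: substitute x = -3 + u, y = -2 + v and expand: f = u**3 - u**2*v + 2*u*v**2 + v**2.
No constant or linear terms (consistent with a singular point). Quadratic part: v**2. Cubic part: u**3 - u**2*v + 2*u*v**2.
The quadratic part v**2 is a perfect square, so there is a single (double) tangent line v = 0, i.e. y = -2. Restricting the cubic part to that line (v = 0) leaves u**3 ≠ 0, so f is not divisible by v and the branch is v² ≈ -u**3 to lowest order — this is a cusp.
Classification: cusp.


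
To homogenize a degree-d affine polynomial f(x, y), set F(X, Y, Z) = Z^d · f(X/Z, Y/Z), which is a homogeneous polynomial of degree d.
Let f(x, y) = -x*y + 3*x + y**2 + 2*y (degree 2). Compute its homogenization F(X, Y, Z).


F(X, Y, Z) = -X*Y + 3*X*Z + Y**2 + 2*Y*Z

deg(f) = 2.
Substitute x = X/Z, y = Y/Z into f, then multiply by Z^2.
  monomial -1·x^1·y^1 ↦ -1·X^1·Y^1·Z^0.
  monomial 3·x^1·y^0 ↦ 3·X^1·Y^0·Z^1.
  monomial 1·x^0·y^2 ↦ 1·X^0·Y^2·Z^0.
  monomial 2·x^0·y^1 ↦ 2·X^0·Y^1·Z^1.
Collecting: F(X, Y, Z) = -X*Y + 3*X*Z + Y**2 + 2*Y*Z.


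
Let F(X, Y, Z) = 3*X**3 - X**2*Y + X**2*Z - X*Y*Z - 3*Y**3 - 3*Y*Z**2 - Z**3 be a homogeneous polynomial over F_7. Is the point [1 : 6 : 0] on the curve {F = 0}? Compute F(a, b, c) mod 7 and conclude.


F(1,6,0) ≡ 0 (mod 7); P is on the curve.

Evaluate F(1, 6, 0) term-by-term (mod 7).
  3*X**3 ↦ 3·1·1·1 = 3
  -X**2*Y ↦ -1·1·6·1 = -6
  X**2*Z ↦ 1·1·1·0 = 0
  -X*Y*Z ↦ -1·1·6·0 = 0
  -3*Y**3 ↦ -3·1·216·1 = -648
  -3*Y*Z**2 ↦ -3·1·6·0 = 0
  -Z**3 ↦ -1·1·1·0 = 0
Sum: F(1, 6, 0) = (3) + (-6) + (0) + (0) + (-648) + (0) + (0) = -651.
Reducing mod 7: -651 ≡ 0 (mod 7).
Since F(a, b, c) ≡ 0 (mod 7), P lies on the curve.


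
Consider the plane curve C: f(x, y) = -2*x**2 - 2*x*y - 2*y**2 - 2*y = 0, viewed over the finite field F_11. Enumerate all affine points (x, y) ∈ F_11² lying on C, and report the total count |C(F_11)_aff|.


Affine F_11-points: {(0, 0), (0, 10), (1, 10), (2, 3), (2, 5), (4, 1), (4, 5), (6, 1), (6, 3), (7, 7), (8, 6), (8, 7)}; count = 12.

For each of the 121 pairs (x, y) ∈ F_11², evaluate f(x, y) mod 11. Record the zeros.
  x = 0: [0↦0, 1↦7, 2↦10, 3↦9, 4↦4, 5↦6, 6↦4, 7↦9, 8↦10, 9↦7, 10↦0]  zeros at y ∈ {0, 10}
  x = 1: [0↦9, 1↦3, 2↦4, 3↦1, 4↦5, 5↦5, 6↦1, 7↦4, 8↦3, 9↦9, 10↦0]  zeros at y ∈ {10}
  x = 2: [0↦3, 1↦6, 2↦5, 3↦0, 4↦2, 5↦0, 6↦5, 7↦6, 8↦3, 9↦7, 10↦7]  zeros at y ∈ {3, 5}
  x = 3: [0↦4, 1↦5, 2↦2, 3↦6, 4↦6, 5↦2, 6↦5, 7↦4, 8↦10, 9↦1, 10↦10]  zeros at y ∈ ∅
  x = 4: [0↦1, 1↦0, 2↦6, 3↦8, 4↦6, 5↦0, 6↦1, 7↦9, 8↦2, 9↦2, 10↦9]  zeros at y ∈ {1, 5}
  x = 5: [0↦5, 1↦2, 2↦6, 3↦6, 4↦2, 5↦5, 6↦4, 7↦10, 8↦1, 9↦10, 10↦4]  zeros at y ∈ ∅
  x = 6: [0↦5, 1↦0, 2↦2, 3↦0, 4↦5, 5↦6, 6↦3, 7↦7, 8↦7, 9↦3, 10↦6]  zeros at y ∈ {1, 3}
  x = 7: [0↦1, 1↦5, 2↦5, 3↦1, 4↦4, 5↦3, 6↦9, 7↦0, 8↦9, 9↦3, 10↦4]  zeros at y ∈ {7}
  x = 8: [0↦4, 1↦6, 2↦4, 3↦9, 4↦10, 5↦7, 6↦0, 7↦0, 8↦7, 9↦10, 10↦9]  zeros at y ∈ {6, 7}
  x = 9: [0↦3, 1↦3, 2↦10, 3↦2, 4↦1, 5↦7, 6↦9, 7↦7, 8↦1, 9↦2, 10↦10]  zeros at y ∈ ∅
  x = 10: [0↦9, 1↦7, 2↦1, 3↦2, 4↦10, 5↦3, 6↦3, 7↦10, 8↦2, 9↦1, 10↦7]  zeros at y ∈ ∅
Collecting zeros: affine points = {(0, 0), (0, 10), (1, 10), (2, 3), (2, 5), (4, 1), (4, 5), (6, 1), (6, 3), (7, 7), (8, 6), (8, 7)}.
Total count |C(F_11)_aff| = 12.


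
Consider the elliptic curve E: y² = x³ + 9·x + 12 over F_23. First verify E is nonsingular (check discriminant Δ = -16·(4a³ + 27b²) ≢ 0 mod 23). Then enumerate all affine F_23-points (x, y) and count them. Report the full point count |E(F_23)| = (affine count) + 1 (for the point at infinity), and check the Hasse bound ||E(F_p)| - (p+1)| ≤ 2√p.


Affine points = {(0, 9), (0, 14), (6, 11), (6, 12), (7, 2), (7, 21), (11, 4), (11, 19), (12, 10), (12, 13), (13, 7), (13, 16), (15, 7), (15, 16), (17, 8), (17, 15), (18, 7), (18, 16), (19, 2), (19, 21), (20, 2), (20, 21), (21, 3), (21, 20), (22, 5), (22, 18)}; affine count = 26; |E(F_23)| = 27.

Discriminant check: Δ ∝ 4a³ + 27b² = 4·9³ + 27·12² = 4·729 + 27·144 ≡ 19 (mod 23). Nonzero ⇒ E is nonsingular.
For each x ∈ F_23, compute rhs = x³ + 9·x + 12 mod 23, then count y ∈ F_23 with y² ≡ rhs.
  x = 0: rhs = 12, matching y values: 9, 14 (2 points).
  x = 1: rhs = 22, matching y values: none (0 points).
  x = 2: rhs = 15, matching y values: none (0 points).
  x = 3: rhs = 20, matching y values: none (0 points).
  x = 4: rhs = 20, matching y values: none (0 points).
  x = 5: rhs = 21, matching y values: none (0 points).
  x = 6: rhs = 6, matching y values: 11, 12 (2 points).
  x = 7: rhs = 4, matching y values: 2, 21 (2 points).
  x = 8: rhs = 21, matching y values: none (0 points).
  x = 9: rhs = 17, matching y values: none (0 points).
  x = 10: rhs = 21, matching y values: none (0 points).
  x = 11: rhs = 16, matching y values: 4, 19 (2 points).
  x = 12: rhs = 8, matching y values: 10, 13 (2 points).
  x = 13: rhs = 3, matching y values: 7, 16 (2 points).
  x = 14: rhs = 7, matching y values: none (0 points).
  x = 15: rhs = 3, matching y values: 7, 16 (2 points).
  x = 16: rhs = 20, matching y values: none (0 points).
  x = 17: rhs = 18, matching y values: 8, 15 (2 points).
  x = 18: rhs = 3, matching y values: 7, 16 (2 points).
  x = 19: rhs = 4, matching y values: 2, 21 (2 points).
  x = 20: rhs = 4, matching y values: 2, 21 (2 points).
  x = 21: rhs = 9, matching y values: 3, 20 (2 points).
  x = 22: rhs = 2, matching y values: 5, 18 (2 points).
Total affine count: 26.
Full point count |E(F_23)| = 26 + 1 = 27.
Hasse bound: |27 − (23+1)| = |3| = 3 ≤ 2√23 ≈ 9.5917 ✓.


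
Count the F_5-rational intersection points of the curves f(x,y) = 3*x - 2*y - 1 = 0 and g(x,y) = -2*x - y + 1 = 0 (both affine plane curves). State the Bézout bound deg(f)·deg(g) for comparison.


Common zeros: {(4, 3)}; count = 1; Bézout bound = 1.

deg(f) = 1, deg(g) = 1, so Bézout bound = 1.
Scan x ∈ F_5. For each x, list the y ∈ F_5 with f(x, y) ≡ 0 and those with g(x, y) ≡ 0 (mod 5); the common zeros in that column are the intersection.
  x = 0: f ≡ 0 at y ∈ {2}; g ≡ 0 at y ∈ {1}; common: ∅.
  x = 1: f ≡ 0 at y ∈ {1}; g ≡ 0 at y ∈ {4}; common: ∅.
  x = 2: f ≡ 0 at y ∈ {0}; g ≡ 0 at y ∈ {2}; common: ∅.
  x = 3: f ≡ 0 at y ∈ {4}; g ≡ 0 at y ∈ {0}; common: ∅.
  x = 4: f ≡ 0 at y ∈ {3}; g ≡ 0 at y ∈ {3}; common: {3}.
Collecting: common zeros = {(4, 3)}, so the count is 1.
Comparison with the Bézout bound: 1 ≤ 1 = deg(f)·deg(g), as expected for curves with no common component (the bound is attained).


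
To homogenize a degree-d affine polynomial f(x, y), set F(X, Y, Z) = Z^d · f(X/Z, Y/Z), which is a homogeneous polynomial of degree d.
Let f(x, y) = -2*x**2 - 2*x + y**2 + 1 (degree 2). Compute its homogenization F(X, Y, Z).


F(X, Y, Z) = -2*X**2 - 2*X*Z + Y**2 + Z**2

deg(f) = 2.
Substitute x = X/Z, y = Y/Z into f, then multiply by Z^2.
  monomial -2·x^2·y^0 ↦ -2·X^2·Y^0·Z^0.
  monomial -2·x^1·y^0 ↦ -2·X^1·Y^0·Z^1.
  monomial 1·x^0·y^2 ↦ 1·X^0·Y^2·Z^0.
  monomial 1·x^0·y^0 ↦ 1·X^0·Y^0·Z^2.
Collecting: F(X, Y, Z) = -2*X**2 - 2*X*Z + Y**2 + Z**2.


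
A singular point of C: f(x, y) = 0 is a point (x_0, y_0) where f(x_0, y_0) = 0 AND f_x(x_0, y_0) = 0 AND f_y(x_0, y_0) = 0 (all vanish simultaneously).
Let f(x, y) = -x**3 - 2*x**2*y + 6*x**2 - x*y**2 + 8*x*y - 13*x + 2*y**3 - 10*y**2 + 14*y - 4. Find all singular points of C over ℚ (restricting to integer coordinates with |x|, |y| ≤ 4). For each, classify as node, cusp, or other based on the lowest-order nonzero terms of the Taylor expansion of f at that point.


Singular points: {(1, 2)}; classification: node.

Compute partial derivatives:
  f_x = -3*x**2 - 4*x*y + 12*x - y**2 + 8*y - 13.
  f_y = -2*x**2 - 2*x*y + 8*x + 6*y**2 - 20*y + 14.
Scan x_0 ∈ {−4, ..., 4}. For each x_0, f_y(x_0, y) is a polynomial in y; find its integer roots y ∈ {−4, ..., 4}, then test f_x and f at those candidates.
  x = -4: f_y(-4, y) = 6*y**2 - 12*y - 50; no integer root y with |y| ≤ 4.
  x = -3: f_y(-3, y) = 6*y**2 - 14*y - 28; no integer root y with |y| ≤ 4.
  x = -2: f_y(-2, y) = 6*y**2 - 16*y - 10; no integer root y with |y| ≤ 4.
  x = -1: f_y(-1, y) = 6*y**2 - 18*y + 4; no integer root y with |y| ≤ 4.
  x = 0: f_y(0, y) = 6*y**2 - 20*y + 14; vanishes at y ∈ {1}. (0, 1): f_x = -6 ≠ 0.
  x = 1: f_y(1, y) = 6*y**2 - 22*y + 20; vanishes at y ∈ {2}. (1, 2): f_x = 0, f = 0 — SINGULAR.
  x = 2: f_y(2, y) = 6*y**2 - 24*y + 22; no integer root y with |y| ≤ 4.
  x = 3: f_y(3, y) = 6*y**2 - 26*y + 20; vanishes at y ∈ {1}. (3, 1): f_x = -9 ≠ 0.
  x = 4: f_y(4, y) = 6*y**2 - 28*y + 14; no integer root y with |y| ≤ 4.
Only singular point on the grid: (1, 2).
Classify: substitute x = 1 + u, y = 2 + v and expand: f = -u**3 - 2*u**2*v - u**2 - u*v**2 + 2*v**3 + v**2.
No constant or linear terms (consistent with a singular point). Quadratic part: -u**2 + v**2. Cubic part: -u**3 - 2*u**2*v - u*v**2 + 2*v**3.
The quadratic part v**2 - u**2 = (v − u)(v + u) splits into two distinct linear factors, so there are two distinct tangent lines y − 2 = ±(x − 1) — this is a node (ordinary double point).
Classification: node.


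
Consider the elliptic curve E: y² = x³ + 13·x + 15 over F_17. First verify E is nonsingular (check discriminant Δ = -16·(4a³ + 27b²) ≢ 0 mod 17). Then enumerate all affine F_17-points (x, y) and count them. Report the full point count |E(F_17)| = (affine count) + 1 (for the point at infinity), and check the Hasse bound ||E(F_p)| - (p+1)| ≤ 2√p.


Affine points = {(0, 7), (0, 10), (2, 7), (2, 10), (3, 8), (3, 9), (5, 1), (5, 16), (8, 6), (8, 11), (13, 1), (13, 16), (14, 0), (15, 7), (15, 10), (16, 1), (16, 16)}; affine count = 17; |E(F_17)| = 18.

Discriminant check: Δ ∝ 4a³ + 27b² = 4·13³ + 27·15² = 4·2197 + 27·225 ≡ 5 (mod 17). Nonzero ⇒ E is nonsingular.
For each x ∈ F_17, compute rhs = x³ + 13·x + 15 mod 17, then count y ∈ F_17 with y² ≡ rhs.
  x = 0: rhs = 15, matching y values: 7, 10 (2 points).
  x = 1: rhs = 12, matching y values: none (0 points).
  x = 2: rhs = 15, matching y values: 7, 10 (2 points).
  x = 3: rhs = 13, matching y values: 8, 9 (2 points).
  x = 4: rhs = 12, matching y values: none (0 points).
  x = 5: rhs = 1, matching y values: 1, 16 (2 points).
  x = 6: rhs = 3, matching y values: none (0 points).
  x = 7: rhs = 7, matching y values: none (0 points).
  x = 8: rhs = 2, matching y values: 6, 11 (2 points).
  x = 9: rhs = 11, matching y values: none (0 points).
  x = 10: rhs = 6, matching y values: none (0 points).
  x = 11: rhs = 10, matching y values: none (0 points).
  x = 12: rhs = 12, matching y values: none (0 points).
  x = 13: rhs = 1, matching y values: 1, 16 (2 points).
  x = 14: rhs = 0, matching y values: 0 (1 points).
  x = 15: rhs = 15, matching y values: 7, 10 (2 points).
  x = 16: rhs = 1, matching y values: 1, 16 (2 points).
Total affine count: 17.
Full point count |E(F_17)| = 17 + 1 = 18.
Hasse bound: |18 − (17+1)| = |0| = 0 ≤ 2√17 ≈ 8.2462 ✓.


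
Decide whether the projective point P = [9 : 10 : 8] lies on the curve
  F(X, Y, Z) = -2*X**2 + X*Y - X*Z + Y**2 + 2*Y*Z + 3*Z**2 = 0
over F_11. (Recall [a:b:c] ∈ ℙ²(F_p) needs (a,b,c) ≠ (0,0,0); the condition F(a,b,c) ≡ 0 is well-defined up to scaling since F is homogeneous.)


F(9,10,8) ≡ 0 (mod 11); P is on the curve.

Evaluate F(9, 10, 8) term-by-term (mod 11).
  -2*X**2 ↦ -2·81·1·1 = -162
  X*Y ↦ 1·9·10·1 = 90
  -X*Z ↦ -1·9·1·8 = -72
  Y**2 ↦ 1·1·100·1 = 100
  2*Y*Z ↦ 2·1·10·8 = 160
  3*Z**2 ↦ 3·1·1·64 = 192
Sum: F(9, 10, 8) = (-162) + (90) + (-72) + (100) + (160) + (192) = 308.
Reducing mod 11: 308 ≡ 0 (mod 11).
Since F(a, b, c) ≡ 0 (mod 11), P lies on the curve.


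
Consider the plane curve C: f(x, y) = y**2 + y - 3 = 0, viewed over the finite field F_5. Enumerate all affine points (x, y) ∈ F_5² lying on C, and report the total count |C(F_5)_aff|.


Affine F_5-points: ∅; count = 0.

For each of the 25 pairs (x, y) ∈ F_5², evaluate f(x, y) mod 5. Record the zeros.
  x = 0: [0↦2, 1↦4, 2↦3, 3↦4, 4↦2]  zeros at y ∈ ∅
  x = 1: [0↦2, 1↦4, 2↦3, 3↦4, 4↦2]  zeros at y ∈ ∅
  x = 2: [0↦2, 1↦4, 2↦3, 3↦4, 4↦2]  zeros at y ∈ ∅
  x = 3: [0↦2, 1↦4, 2↦3, 3↦4, 4↦2]  zeros at y ∈ ∅
  x = 4: [0↦2, 1↦4, 2↦3, 3↦4, 4↦2]  zeros at y ∈ ∅
Collecting zeros: affine points = ∅.
Total count |C(F_5)_aff| = 0.


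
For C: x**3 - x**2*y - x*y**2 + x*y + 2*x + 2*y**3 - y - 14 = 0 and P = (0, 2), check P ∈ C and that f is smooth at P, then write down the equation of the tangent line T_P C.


Tangent line at P: 23*y - 46 = 0.

Step 1: f(0, 2) = 0, so P lies on C.
Step 2: partial derivatives
  f_x(x, y) = 3*x**2 - 2*x*y - y**2 + y + 2, f_y(x, y) = -x**2 - 2*x*y + x + 6*y**2 - 1.
  f_x(P) = 0, f_y(P) = 23 (gradient nonzero, so P is smooth).
Step 3: tangent line at P: 0·(x − 0) + 23·(y − 2) = 0.
Expanding: 23*y - 46 = 0.


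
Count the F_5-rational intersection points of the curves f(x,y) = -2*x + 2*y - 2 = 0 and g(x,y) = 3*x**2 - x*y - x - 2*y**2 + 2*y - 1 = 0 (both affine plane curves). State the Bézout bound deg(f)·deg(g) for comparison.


Common zeros: {(1, 2)}; count = 1; Bézout bound = 2.

deg(f) = 1, deg(g) = 2, so Bézout bound = 2.
Scan x ∈ F_5. For each x, list the y ∈ F_5 with f(x, y) ≡ 0 and those with g(x, y) ≡ 0 (mod 5); the common zeros in that column are the intersection.
  x = 0: f ≡ 0 at y ∈ {1}; g ≡ 0 at y ∈ {2, 4}; common: ∅.
  x = 1: f ≡ 0 at y ∈ {2}; g ≡ 0 at y ∈ {1, 2}; common: {2}.
  x = 2: f ≡ 0 at y ∈ {3}; g ≡ 0 at y ∈ ∅; common: ∅.
  x = 3: f ≡ 0 at y ∈ {4}; g ≡ 0 at y ∈ {1}; common: ∅.
  x = 4: f ≡ 0 at y ∈ {0}; g ≡ 0 at y ∈ ∅; common: ∅.
Collecting: common zeros = {(1, 2)}, so the count is 1.
Comparison with the Bézout bound: 1 ≤ 2 = deg(f)·deg(g), as expected for curves with no common component (the affine F_5-count falls short of the bound because intersections may lie at infinity, over extension fields, or carry multiplicity).


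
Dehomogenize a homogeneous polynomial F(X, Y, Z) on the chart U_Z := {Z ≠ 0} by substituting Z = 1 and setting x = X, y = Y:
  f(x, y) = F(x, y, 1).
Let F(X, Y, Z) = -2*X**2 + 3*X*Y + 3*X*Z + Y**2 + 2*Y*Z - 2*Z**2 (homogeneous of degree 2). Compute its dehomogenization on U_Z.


f(x, y) = -2*x**2 + 3*x*y + 3*x + y**2 + 2*y - 2

On U_Z we set Z = 1. Each monomial c·X^i·Y^j·Z^k in F becomes c·x^i·y^j·1^k = c·x^i·y^j.
Substituting Z = 1: F(X, Y, 1) = -2*x**2 + 3*x*y + 3*x + y**2 + 2*y - 2.
Note: deg(f) ≤ deg(F) = 2; strict inequality happens when F is divisible by Z (lost terms).


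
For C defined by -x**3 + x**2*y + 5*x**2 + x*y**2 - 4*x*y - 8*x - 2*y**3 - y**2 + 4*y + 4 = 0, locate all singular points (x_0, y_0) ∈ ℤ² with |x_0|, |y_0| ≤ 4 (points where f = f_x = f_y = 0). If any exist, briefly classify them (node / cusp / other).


Singular points: {(2, 0)}; classification: node.

Compute partial derivatives:
  f_x = -3*x**2 + 2*x*y + 10*x + y**2 - 4*y - 8.
  f_y = x**2 + 2*x*y - 4*x - 6*y**2 - 2*y + 4.
Scan x_0 ∈ {−4, ..., 4}. For each x_0, f_y(x_0, y) is a polynomial in y; find its integer roots y ∈ {−4, ..., 4}, then test f_x and f at those candidates.
  x = -4: f_y(-4, y) = -6*y**2 - 10*y + 36; no integer root y with |y| ≤ 4.
  x = -3: f_y(-3, y) = -6*y**2 - 8*y + 25; no integer root y with |y| ≤ 4.
  x = -2: f_y(-2, y) = -6*y**2 - 6*y + 16; no integer root y with |y| ≤ 4.
  x = -1: f_y(-1, y) = -6*y**2 - 4*y + 9; no integer root y with |y| ≤ 4.
  x = 0: f_y(0, y) = -6*y**2 - 2*y + 4; vanishes at y ∈ {-1}. (0, -1): f_x = -3 ≠ 0.
  x = 1: f_y(1, y) = 1 - 6*y**2; no integer root y with |y| ≤ 4.
  x = 2: f_y(2, y) = -6*y**2 + 2*y; vanishes at y ∈ {0}. (2, 0): f_x = 0, f = 0 — SINGULAR.
  x = 3: f_y(3, y) = -6*y**2 + 4*y + 1; no integer root y with |y| ≤ 4.
  x = 4: f_y(4, y) = -6*y**2 + 6*y + 4; no integer root y with |y| ≤ 4.
Only singular point on the grid: (2, 0).
Classify: substitute x = 2 + u, y = 0 + v and expand: f = -u**3 + u**2*v - u**2 + u*v**2 - 2*v**3 + v**2.
No constant or linear terms (consistent with a singular point). Quadratic part: -u**2 + v**2. Cubic part: -u**3 + u**2*v + u*v**2 - 2*v**3.
The quadratic part v**2 - u**2 = (v − u)(v + u) splits into two distinct linear factors, so there are two distinct tangent lines y − 0 = ±(x − 2) — this is a node (ordinary double point).
Classification: node.


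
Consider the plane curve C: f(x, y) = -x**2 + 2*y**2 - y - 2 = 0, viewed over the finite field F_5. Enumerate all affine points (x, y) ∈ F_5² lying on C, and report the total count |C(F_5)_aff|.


Affine F_5-points: {(1, 4), (2, 1), (2, 2), (3, 1), (3, 2), (4, 4)}; count = 6.

For each of the 25 pairs (x, y) ∈ F_5², evaluate f(x, y) mod 5. Record the zeros.
  x = 0: [0↦3, 1↦4, 2↦4, 3↦3, 4↦1]  zeros at y ∈ ∅
  x = 1: [0↦2, 1↦3, 2↦3, 3↦2, 4↦0]  zeros at y ∈ {4}
  x = 2: [0↦4, 1↦0, 2↦0, 3↦4, 4↦2]  zeros at y ∈ {1, 2}
  x = 3: [0↦4, 1↦0, 2↦0, 3↦4, 4↦2]  zeros at y ∈ {1, 2}
  x = 4: [0↦2, 1↦3, 2↦3, 3↦2, 4↦0]  zeros at y ∈ {4}
Collecting zeros: affine points = {(1, 4), (2, 1), (2, 2), (3, 1), (3, 2), (4, 4)}.
Total count |C(F_5)_aff| = 6.


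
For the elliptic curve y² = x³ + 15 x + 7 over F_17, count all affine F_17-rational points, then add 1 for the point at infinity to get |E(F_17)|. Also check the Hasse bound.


Affine points = {(7, 8), (7, 9), (9, 2), (9, 15), (10, 1), (10, 16), (13, 6), (13, 11), (16, 5), (16, 12)}; affine count = 10; |E(F_17)| = 11.

Discriminant check: Δ ∝ 4a³ + 27b² = 4·15³ + 27·7² = 4·3375 + 27·49 ≡ 16 (mod 17). Nonzero ⇒ E is nonsingular.
For each x ∈ F_17, compute rhs = x³ + 15·x + 7 mod 17, then count y ∈ F_17 with y² ≡ rhs.
  x = 0: rhs = 7, matching y values: none (0 points).
  x = 1: rhs = 6, matching y values: none (0 points).
  x = 2: rhs = 11, matching y values: none (0 points).
  x = 3: rhs = 11, matching y values: none (0 points).
  x = 4: rhs = 12, matching y values: none (0 points).
  x = 5: rhs = 3, matching y values: none (0 points).
  x = 6: rhs = 7, matching y values: none (0 points).
  x = 7: rhs = 13, matching y values: 8, 9 (2 points).
  x = 8: rhs = 10, matching y values: none (0 points).
  x = 9: rhs = 4, matching y values: 2, 15 (2 points).
  x = 10: rhs = 1, matching y values: 1, 16 (2 points).
  x = 11: rhs = 7, matching y values: none (0 points).
  x = 12: rhs = 11, matching y values: none (0 points).
  x = 13: rhs = 2, matching y values: 6, 11 (2 points).
  x = 14: rhs = 3, matching y values: none (0 points).
  x = 15: rhs = 3, matching y values: none (0 points).
  x = 16: rhs = 8, matching y values: 5, 12 (2 points).
Total affine count: 10.
Full point count |E(F_17)| = 10 + 1 = 11.
Hasse bound: |11 − (17+1)| = |-7| = 7 ≤ 2√17 ≈ 8.2462 ✓.


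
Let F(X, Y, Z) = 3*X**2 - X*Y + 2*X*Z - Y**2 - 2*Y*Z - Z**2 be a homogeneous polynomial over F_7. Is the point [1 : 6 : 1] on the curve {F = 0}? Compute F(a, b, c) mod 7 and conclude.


F(1,6,1) ≡ 6 (mod 7); P is NOT on the curve.

Evaluate F(1, 6, 1) term-by-term (mod 7).
  3*X**2 ↦ 3·1·1·1 = 3
  -X*Y ↦ -1·1·6·1 = -6
  2*X*Z ↦ 2·1·1·1 = 2
  -Y**2 ↦ -1·1·36·1 = -36
  -2*Y*Z ↦ -2·1·6·1 = -12
  -Z**2 ↦ -1·1·1·1 = -1
Sum: F(1, 6, 1) = (3) + (-6) + (2) + (-36) + (-12) + (-1) = -50.
Reducing mod 7: -50 ≡ 6 (mod 7).
Since F(a, b, c) ≡ 6 ≠ 0 (mod 7), P does NOT lie on the curve.


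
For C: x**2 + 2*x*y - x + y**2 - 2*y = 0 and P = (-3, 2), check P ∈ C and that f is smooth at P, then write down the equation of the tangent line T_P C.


Tangent line at P: -3*x - 4*y - 1 = 0.

Step 1: f(-3, 2) = 0, so P lies on C.
Step 2: partial derivatives
  f_x(x, y) = 2*x + 2*y - 1, f_y(x, y) = 2*x + 2*y - 2.
  f_x(P) = -3, f_y(P) = -4 (gradient nonzero, so P is smooth).
Step 3: tangent line at P: -3·(x − -3) + -4·(y − 2) = 0.
Expanding: -3*x - 4*y - 1 = 0.


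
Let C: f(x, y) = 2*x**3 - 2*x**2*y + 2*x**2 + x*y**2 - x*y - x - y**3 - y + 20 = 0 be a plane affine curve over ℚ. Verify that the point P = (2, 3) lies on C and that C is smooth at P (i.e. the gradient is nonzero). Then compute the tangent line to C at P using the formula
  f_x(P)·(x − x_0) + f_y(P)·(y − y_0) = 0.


Tangent line at P: 13*x - 26*y + 52 = 0.

Step 1: f(2, 3) = 0, so P lies on C.
Step 2: partial derivatives
  f_x(x, y) = 6*x**2 - 4*x*y + 4*x + y**2 - y - 1, f_y(x, y) = -2*x**2 + 2*x*y - x - 3*y**2 - 1.
  f_x(P) = 13, f_y(P) = -26 (gradient nonzero, so P is smooth).
Step 3: tangent line at P: 13·(x − 2) + -26·(y − 3) = 0.
Expanding: 13*x - 26*y + 52 = 0.


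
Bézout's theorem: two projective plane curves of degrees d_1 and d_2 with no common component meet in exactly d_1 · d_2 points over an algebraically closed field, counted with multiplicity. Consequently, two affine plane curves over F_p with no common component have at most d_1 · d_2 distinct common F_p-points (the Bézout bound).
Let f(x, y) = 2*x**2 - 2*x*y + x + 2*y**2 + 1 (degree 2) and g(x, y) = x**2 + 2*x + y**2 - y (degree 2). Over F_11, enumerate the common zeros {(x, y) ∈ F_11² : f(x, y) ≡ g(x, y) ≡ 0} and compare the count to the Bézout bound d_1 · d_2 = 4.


Common zeros: ∅; count = 0; Bézout bound = 4.

deg(f) = 2, deg(g) = 2, so Bézout bound = 4.
Scan x ∈ F_11. For each x, list the y ∈ F_11 with f(x, y) ≡ 0 and those with g(x, y) ≡ 0 (mod 11); the common zeros in that column are the intersection.
  x = 0: f ≡ 0 at y ∈ {4, 7}; g ≡ 0 at y ∈ {0, 1}; common: ∅.
  x = 1: f ≡ 0 at y ∈ {5, 7}; g ≡ 0 at y ∈ {6}; common: ∅.
  x = 2: f ≡ 0 at y ∈ {0, 2}; g ≡ 0 at y ∈ ∅; common: ∅.
  x = 3: f ≡ 0 at y ∈ {0, 3}; g ≡ 0 at y ∈ ∅; common: ∅.
  x = 4: f ≡ 0 at y ∈ ∅; g ≡ 0 at y ∈ {5, 7}; common: ∅.
  x = 5: f ≡ 0 at y ∈ {2, 3}; g ≡ 0 at y ∈ {5, 7}; common: ∅.
  x = 6: f ≡ 0 at y ∈ ∅; g ≡ 0 at y ∈ ∅; common: ∅.
  x = 7: f ≡ 0 at y ∈ ∅; g ≡ 0 at y ∈ ∅; common: ∅.
  x = 8: f ≡ 0 at y ∈ ∅; g ≡ 0 at y ∈ {6}; common: ∅.
  x = 9: f ≡ 0 at y ∈ {4, 5}; g ≡ 0 at y ∈ {0, 1}; common: ∅.
  x = 10: f ≡ 0 at y ∈ ∅; g ≡ 0 at y ∈ {4, 8}; common: ∅.
Collecting: common zeros = ∅, so the count is 0.
Comparison with the Bézout bound: 0 ≤ 4 = deg(f)·deg(g), as expected for curves with no common component (the affine F_11-count falls short of the bound because intersections may lie at infinity, over extension fields, or carry multiplicity).


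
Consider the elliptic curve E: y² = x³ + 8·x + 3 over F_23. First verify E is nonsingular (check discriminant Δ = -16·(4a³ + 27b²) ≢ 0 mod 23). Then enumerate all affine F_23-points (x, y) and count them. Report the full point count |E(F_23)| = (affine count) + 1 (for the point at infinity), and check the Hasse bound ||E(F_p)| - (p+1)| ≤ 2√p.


Affine points = {(0, 7), (0, 16), (1, 9), (1, 14), (2, 2), (2, 21), (3, 10), (3, 13), (8, 2), (8, 21), (10, 5), (10, 18), (13, 2), (13, 21), (15, 5), (15, 18), (16, 8), (16, 15), (21, 5), (21, 18)}; affine count = 20; |E(F_23)| = 21.

Discriminant check: Δ ∝ 4a³ + 27b² = 4·8³ + 27·3² = 4·512 + 27·9 ≡ 14 (mod 23). Nonzero ⇒ E is nonsingular.
For each x ∈ F_23, compute rhs = x³ + 8·x + 3 mod 23, then count y ∈ F_23 with y² ≡ rhs.
  x = 0: rhs = 3, matching y values: 7, 16 (2 points).
  x = 1: rhs = 12, matching y values: 9, 14 (2 points).
  x = 2: rhs = 4, matching y values: 2, 21 (2 points).
  x = 3: rhs = 8, matching y values: 10, 13 (2 points).
  x = 4: rhs = 7, matching y values: none (0 points).
  x = 5: rhs = 7, matching y values: none (0 points).
  x = 6: rhs = 14, matching y values: none (0 points).
  x = 7: rhs = 11, matching y values: none (0 points).
  x = 8: rhs = 4, matching y values: 2, 21 (2 points).
  x = 9: rhs = 22, matching y values: none (0 points).
  x = 10: rhs = 2, matching y values: 5, 18 (2 points).
  x = 11: rhs = 19, matching y values: none (0 points).
  x = 12: rhs = 10, matching y values: none (0 points).
  x = 13: rhs = 4, matching y values: 2, 21 (2 points).
  x = 14: rhs = 7, matching y values: none (0 points).
  x = 15: rhs = 2, matching y values: 5, 18 (2 points).
  x = 16: rhs = 18, matching y values: 8, 15 (2 points).
  x = 17: rhs = 15, matching y values: none (0 points).
  x = 18: rhs = 22, matching y values: none (0 points).
  x = 19: rhs = 22, matching y values: none (0 points).
  x = 20: rhs = 21, matching y values: none (0 points).
  x = 21: rhs = 2, matching y values: 5, 18 (2 points).
  x = 22: rhs = 17, matching y values: none (0 points).
Total affine count: 20.
Full point count |E(F_23)| = 20 + 1 = 21.
Hasse bound: |21 − (23+1)| = |-3| = 3 ≤ 2√23 ≈ 9.5917 ✓.


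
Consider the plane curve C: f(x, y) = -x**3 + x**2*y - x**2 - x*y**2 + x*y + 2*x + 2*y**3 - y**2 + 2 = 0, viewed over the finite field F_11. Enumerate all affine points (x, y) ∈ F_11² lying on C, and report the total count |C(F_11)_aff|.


Affine F_11-points: {(1, 3), (1, 6), (3, 8), (5, 10), (6, 3), (8, 4), (9, 4), (10, 0)}; count = 8.

For each of the 121 pairs (x, y) ∈ F_11², evaluate f(x, y) mod 11. Record the zeros.
  x = 0: [0↦2, 1↦3, 2↦3, 3↦3, 4↦4, 5↦7, 6↦2, 7↦1, 8↦5, 9↦4, 10↦10]  zeros at y ∈ ∅
  x = 1: [0↦2, 1↦4, 2↦3, 3↦0, 4↦7, 5↦3, 6↦0, 7↦10, 8↦1, 9↦7, 10↦7]  zeros at y ∈ {3, 6}
  x = 2: [0↦5, 1↦10, 2↦10, 3↦6, 4↦10, 5↦1, 6↦2, 7↦3, 8↦5, 9↦9, 10↦5]  zeros at y ∈ ∅
  x = 3: [0↦5, 1↦4, 2↦7, 3↦4, 4↦7, 5↦6, 6↦2, 7↦7, 8↦0, 9↦4, 10↦9]  zeros at y ∈ {8}
  x = 4: [0↦7, 1↦2, 2↦10, 3↦10, 4↦3, 5↦1, 6↦5, 7↦5, 8↦2, 9↦8, 10↦2]  zeros at y ∈ ∅
  x = 5: [0↦5, 1↦9, 2↦2, 3↦7, 4↦3, 5↦2, 6↦5, 7↦2, 8↦5, 9↦4, 10↦0]  zeros at y ∈ {10}
  x = 6: [0↦4, 1↦8, 2↦10, 3↦0, 4↦1, 5↦3, 6↦7, 7↦3, 8↦3, 9↦8, 10↦8]  zeros at y ∈ {3}
  x = 7: [0↦9, 1↦4, 2↦6, 3↦5, 4↦2, 5↦9, 6↦5, 7↦2, 8↦1, 9↦3, 10↦9]  zeros at y ∈ ∅
  x = 8: [0↦3, 1↦2, 2↦6, 3↦5, 4↦0, 5↦3, 6↦4, 7↦4, 8↦4, 9↦5, 10↦8]  zeros at y ∈ {4}
  x = 9: [0↦2, 1↦7, 2↦4, 3↦5, 4↦0, 5↦1, 6↦9, 7↦3, 8↦6, 9↦8, 10↦10]  zeros at y ∈ {4}
  x = 10: [0↦0, 1↦2, 2↦5, 3↦10, 4↦7, 5↦8, 6↦3, 7↦4, 8↦1, 9↦6, 10↦9]  zeros at y ∈ {0}
Collecting zeros: affine points = {(1, 3), (1, 6), (3, 8), (5, 10), (6, 3), (8, 4), (9, 4), (10, 0)}.
Total count |C(F_11)_aff| = 8.


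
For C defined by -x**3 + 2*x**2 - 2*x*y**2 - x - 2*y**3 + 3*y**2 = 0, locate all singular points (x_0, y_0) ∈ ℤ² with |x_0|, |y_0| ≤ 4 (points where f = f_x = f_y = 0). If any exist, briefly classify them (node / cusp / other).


Singular points: {(1, 0)}; classification: node.

Compute partial derivatives:
  f_x = -3*x**2 + 4*x - 2*y**2 - 1.
  f_y = -4*x*y - 6*y**2 + 6*y.
Scan x_0 ∈ {−4, ..., 4}. For each x_0, f_y(x_0, y) is a polynomial in y; find its integer roots y ∈ {−4, ..., 4}, then test f_x and f at those candidates.
  x = -4: f_y(-4, y) = -6*y**2 + 22*y; vanishes at y ∈ {0}. (-4, 0): f_x = -65 ≠ 0.
  x = -3: f_y(-3, y) = -6*y**2 + 18*y; vanishes at y ∈ {0, 3}. (-3, 0): f_x = -40 ≠ 0; (-3, 3): f_x = -58 ≠ 0.
  x = -2: f_y(-2, y) = -6*y**2 + 14*y; vanishes at y ∈ {0}. (-2, 0): f_x = -21 ≠ 0.
  x = -1: f_y(-1, y) = -6*y**2 + 10*y; vanishes at y ∈ {0}. (-1, 0): f_x = -8 ≠ 0.
  x = 0: f_y(0, y) = -6*y**2 + 6*y; vanishes at y ∈ {0, 1}. (0, 0): f_x = -1 ≠ 0; (0, 1): f_x = -3 ≠ 0.
  x = 1: f_y(1, y) = -6*y**2 + 2*y; vanishes at y ∈ {0}. (1, 0): f_x = 0, f = 0 — SINGULAR.
  x = 2: f_y(2, y) = -6*y**2 - 2*y; vanishes at y ∈ {0}. (2, 0): f_x = -5 ≠ 0.
  x = 3: f_y(3, y) = -6*y**2 - 6*y; vanishes at y ∈ {-1, 0}. (3, -1): f_x = -18 ≠ 0; (3, 0): f_x = -16 ≠ 0.
  x = 4: f_y(4, y) = -6*y**2 - 10*y; vanishes at y ∈ {0}. (4, 0): f_x = -33 ≠ 0.
Only singular point on the grid: (1, 0).
Classify: substitute x = 1 + u, y = 0 + v and expand: f = -u**3 - u**2 - 2*u*v**2 - 2*v**3 + v**2.
No constant or linear terms (consistent with a singular point). Quadratic part: -u**2 + v**2. Cubic part: -u**3 - 2*u*v**2 - 2*v**3.
The quadratic part v**2 - u**2 = (v − u)(v + u) splits into two distinct linear factors, so there are two distinct tangent lines y − 0 = ±(x − 1) — this is a node (ordinary double point).
Classification: node.


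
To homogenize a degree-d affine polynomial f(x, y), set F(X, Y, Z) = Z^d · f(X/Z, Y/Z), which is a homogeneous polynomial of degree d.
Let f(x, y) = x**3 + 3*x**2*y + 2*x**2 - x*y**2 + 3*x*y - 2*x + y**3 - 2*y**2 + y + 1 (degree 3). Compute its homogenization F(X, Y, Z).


F(X, Y, Z) = X**3 + 3*X**2*Y + 2*X**2*Z - X*Y**2 + 3*X*Y*Z - 2*X*Z**2 + Y**3 - 2*Y**2*Z + Y*Z**2 + Z**3

deg(f) = 3.
Substitute x = X/Z, y = Y/Z into f, then multiply by Z^3.
  monomial 1·x^3·y^0 ↦ 1·X^3·Y^0·Z^0.
  monomial 3·x^2·y^1 ↦ 3·X^2·Y^1·Z^0.
  monomial 2·x^2·y^0 ↦ 2·X^2·Y^0·Z^1.
  monomial -1·x^1·y^2 ↦ -1·X^1·Y^2·Z^0.
  monomial 3·x^1·y^1 ↦ 3·X^1·Y^1·Z^1.
  monomial -2·x^1·y^0 ↦ -2·X^1·Y^0·Z^2.
  monomial 1·x^0·y^3 ↦ 1·X^0·Y^3·Z^0.
  monomial -2·x^0·y^2 ↦ -2·X^0·Y^2·Z^1.
  monomial 1·x^0·y^1 ↦ 1·X^0·Y^1·Z^2.
  monomial 1·x^0·y^0 ↦ 1·X^0·Y^0·Z^3.
Collecting: F(X, Y, Z) = X**3 + 3*X**2*Y + 2*X**2*Z - X*Y**2 + 3*X*Y*Z - 2*X*Z**2 + Y**3 - 2*Y**2*Z + Y*Z**2 + Z**3.


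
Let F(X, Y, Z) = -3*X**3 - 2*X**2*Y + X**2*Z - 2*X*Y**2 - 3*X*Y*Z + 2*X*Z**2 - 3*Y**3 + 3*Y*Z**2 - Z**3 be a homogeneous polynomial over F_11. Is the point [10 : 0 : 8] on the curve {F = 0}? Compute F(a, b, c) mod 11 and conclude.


F(10,0,8) ≡ 9 (mod 11); P is NOT on the curve.

Evaluate F(10, 0, 8) term-by-term (mod 11).
  -3*X**3 ↦ -3·1000·1·1 = -3000
  -2*X**2*Y ↦ -2·100·0·1 = 0
  X**2*Z ↦ 1·100·1·8 = 800
  -2*X*Y**2 ↦ -2·10·0·1 = 0
  -3*X*Y*Z ↦ -3·10·0·8 = 0
  2*X*Z**2 ↦ 2·10·1·64 = 1280
  -3*Y**3 ↦ -3·1·0·1 = 0
  3*Y*Z**2 ↦ 3·1·0·64 = 0
  -Z**3 ↦ -1·1·1·512 = -512
Sum: F(10, 0, 8) = (-3000) + (0) + (800) + (0) + (0) + (1280) + (0) + (0) + (-512) = -1432.
Reducing mod 11: -1432 ≡ 9 (mod 11).
Since F(a, b, c) ≡ 9 ≠ 0 (mod 11), P does NOT lie on the curve.


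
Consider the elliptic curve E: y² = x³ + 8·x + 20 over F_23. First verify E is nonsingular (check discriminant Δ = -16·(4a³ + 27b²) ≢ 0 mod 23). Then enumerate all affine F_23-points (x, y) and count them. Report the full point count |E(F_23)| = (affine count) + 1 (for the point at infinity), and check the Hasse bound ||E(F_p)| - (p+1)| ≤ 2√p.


Affine points = {(1, 11), (1, 12), (3, 5), (3, 18), (4, 1), (4, 22), (5, 1), (5, 22), (6, 10), (6, 13), (9, 4), (9, 19), (11, 6), (11, 17), (12, 2), (12, 21), (14, 1), (14, 22), (16, 9), (16, 14), (17, 3), (17, 20), (18, 4), (18, 19), (19, 4), (19, 19)}; affine count = 26; |E(F_23)| = 27.

Discriminant check: Δ ∝ 4a³ + 27b² = 4·8³ + 27·20² = 4·512 + 27·400 ≡ 14 (mod 23). Nonzero ⇒ E is nonsingular.
For each x ∈ F_23, compute rhs = x³ + 8·x + 20 mod 23, then count y ∈ F_23 with y² ≡ rhs.
  x = 0: rhs = 20, matching y values: none (0 points).
  x = 1: rhs = 6, matching y values: 11, 12 (2 points).
  x = 2: rhs = 21, matching y values: none (0 points).
  x = 3: rhs = 2, matching y values: 5, 18 (2 points).
  x = 4: rhs = 1, matching y values: 1, 22 (2 points).
  x = 5: rhs = 1, matching y values: 1, 22 (2 points).
  x = 6: rhs = 8, matching y values: 10, 13 (2 points).
  x = 7: rhs = 5, matching y values: none (0 points).
  x = 8: rhs = 21, matching y values: none (0 points).
  x = 9: rhs = 16, matching y values: 4, 19 (2 points).
  x = 10: rhs = 19, matching y values: none (0 points).
  x = 11: rhs = 13, matching y values: 6, 17 (2 points).
  x = 12: rhs = 4, matching y values: 2, 21 (2 points).
  x = 13: rhs = 21, matching y values: none (0 points).
  x = 14: rhs = 1, matching y values: 1, 22 (2 points).
  x = 15: rhs = 19, matching y values: none (0 points).
  x = 16: rhs = 12, matching y values: 9, 14 (2 points).
  x = 17: rhs = 9, matching y values: 3, 20 (2 points).
  x = 18: rhs = 16, matching y values: 4, 19 (2 points).
  x = 19: rhs = 16, matching y values: 4, 19 (2 points).
  x = 20: rhs = 15, matching y values: none (0 points).
  x = 21: rhs = 19, matching y values: none (0 points).
  x = 22: rhs = 11, matching y values: none (0 points).
Total affine count: 26.
Full point count |E(F_23)| = 26 + 1 = 27.
Hasse bound: |27 − (23+1)| = |3| = 3 ≤ 2√23 ≈ 9.5917 ✓.


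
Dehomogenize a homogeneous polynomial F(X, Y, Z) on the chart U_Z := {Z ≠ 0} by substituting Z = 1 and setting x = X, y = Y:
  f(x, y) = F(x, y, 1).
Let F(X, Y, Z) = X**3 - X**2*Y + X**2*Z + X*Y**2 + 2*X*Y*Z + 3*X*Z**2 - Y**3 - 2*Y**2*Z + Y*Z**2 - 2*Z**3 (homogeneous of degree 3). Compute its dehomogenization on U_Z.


f(x, y) = x**3 - x**2*y + x**2 + x*y**2 + 2*x*y + 3*x - y**3 - 2*y**2 + y - 2

On U_Z we set Z = 1. Each monomial c·X^i·Y^j·Z^k in F becomes c·x^i·y^j·1^k = c·x^i·y^j.
Substituting Z = 1: F(X, Y, 1) = x**3 - x**2*y + x**2 + x*y**2 + 2*x*y + 3*x - y**3 - 2*y**2 + y - 2.
Note: deg(f) ≤ deg(F) = 3; strict inequality happens when F is divisible by Z (lost terms).


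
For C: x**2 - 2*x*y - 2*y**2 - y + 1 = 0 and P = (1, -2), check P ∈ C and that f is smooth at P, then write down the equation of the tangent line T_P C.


Tangent line at P: 6*x + 5*y + 4 = 0.

Step 1: f(1, -2) = 0, so P lies on C.
Step 2: partial derivatives
  f_x(x, y) = 2*x - 2*y, f_y(x, y) = -2*x - 4*y - 1.
  f_x(P) = 6, f_y(P) = 5 (gradient nonzero, so P is smooth).
Step 3: tangent line at P: 6·(x − 1) + 5·(y − -2) = 0.
Expanding: 6*x + 5*y + 4 = 0.
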